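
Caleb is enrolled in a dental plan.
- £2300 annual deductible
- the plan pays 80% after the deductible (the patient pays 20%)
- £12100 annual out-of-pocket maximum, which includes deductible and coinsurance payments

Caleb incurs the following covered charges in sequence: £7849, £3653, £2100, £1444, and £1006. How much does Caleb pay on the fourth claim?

£288.80

Claim 1 (£7849): £2300 finishes the deductible; £5549 goes to coinsurance; patient's 20% is £1109.80. Patient pays £3409.80; OOP now £3409.80.
Claim 2 (£3653): 20% coinsurance on £3653 = £730.60. Cost to patient: £730.60. OOP to date £4140.40.
Claim 3 (£2100): deductible already satisfied, so patient's share is 20% × £2100 = £420. Patient owes £420 (running OOP £4560.40).
Claim 4 (£1444): 20% coinsurance on £1444 = £288.80. Cost to patient: £288.80. OOP to date £4849.20.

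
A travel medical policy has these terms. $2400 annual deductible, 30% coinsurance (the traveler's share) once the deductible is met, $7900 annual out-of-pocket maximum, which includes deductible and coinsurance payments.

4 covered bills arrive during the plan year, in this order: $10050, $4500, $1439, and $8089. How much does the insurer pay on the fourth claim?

Claim 1 — $10050: $2400 to deductible, leaving $7650; 30% of $7650 = $2295. Traveler pays $4695; OOP now $4695. Insurer: $10050 − $4695 = $5355.
Claim 2 — $4500: deductible met; 30% of $4500 = $1350. Traveler owes $1350 (running OOP $6045). Plan pays $4500 − $1350 = $3150.
Claim 3 — $1439: deductible already satisfied, so traveler's share is 30% × $1439 = $431.70. Traveler pays $431.70; OOP now $6476.70. Insurer: $1439 − $431.70 = $1007.30.
Claim 4 — $8089: deductible already satisfied, so traveler's share is 30% × $8089 = $2426.70. That would push OOP to $8903.40, over the $7900 cap, so traveler pays $7900 − $6476.70 = $1423.30. Plan pays $8089 − $1423.30 = $6665.70.

$6665.70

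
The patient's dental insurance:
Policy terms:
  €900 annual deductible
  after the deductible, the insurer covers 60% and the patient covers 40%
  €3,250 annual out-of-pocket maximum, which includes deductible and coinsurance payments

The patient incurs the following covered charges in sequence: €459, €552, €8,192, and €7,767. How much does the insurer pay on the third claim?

Claim 1 — €459: entire amount goes to the deductible. Patient owes €459 (running OOP €459). Plan pays €459 − €459 = €0.
Claim 2 — €552: €441 to deductible, leaving €111; coinsurance €111 × 40% = €44.40. Patient owes €485.40 (running OOP €944.40). Insurer: €552 − €485.40 = €66.60.
Claim 3 — €8,192: deductible met; 40% of €8,192 = €3,276.80. OOP would hit €4,221.20 > €3,250, so the cap limits the patient to €3,250 − €944.40 = €2,305.60. Plan pays €8,192 − €2,305.60 = €5,886.40.

€5,886.40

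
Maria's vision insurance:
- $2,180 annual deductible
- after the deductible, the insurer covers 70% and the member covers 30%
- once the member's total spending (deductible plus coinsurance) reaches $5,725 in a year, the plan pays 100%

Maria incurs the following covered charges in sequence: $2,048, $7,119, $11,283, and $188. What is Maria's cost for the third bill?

$1,448.90

Claim 1 ($2,048): all of it applies to the deductible. Member owes $2,048 (running OOP $2,048).
Claim 2 ($7,119): $132 finishes the deductible; $6,987 goes to coinsurance; 30% of $6,987 = $2,096.10. Member pays $2,228.10; OOP now $4,276.10.
Claim 3 ($11,283): 30% coinsurance on $11,283 = $3,384.90. OOP would hit $7,661 > $5,725, so the cap limits the member to $5,725 − $4,276.10 = $1,448.90.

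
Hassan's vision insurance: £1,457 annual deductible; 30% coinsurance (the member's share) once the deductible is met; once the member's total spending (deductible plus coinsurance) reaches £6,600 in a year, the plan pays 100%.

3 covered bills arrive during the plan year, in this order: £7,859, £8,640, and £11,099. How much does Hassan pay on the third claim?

Claim 1 (£7,859): £1,457 finishes the deductible; £6,402 goes to coinsurance; member's 30% is £1,920.60. Cost to member: £3,377.60. OOP to date £3,377.60.
Claim 2 (£8,640): 30% coinsurance on £8,640 = £2,592. Cost to member: £2,592. OOP to date £5,969.60.
Claim 3 (£11,099): deductible already satisfied, so member's share is 30% × £11,099 = £3,329.70. That would push OOP to £9,299.30, over the £6,600 cap, so member pays £6,600 − £5,969.60 = £630.40.

£630.40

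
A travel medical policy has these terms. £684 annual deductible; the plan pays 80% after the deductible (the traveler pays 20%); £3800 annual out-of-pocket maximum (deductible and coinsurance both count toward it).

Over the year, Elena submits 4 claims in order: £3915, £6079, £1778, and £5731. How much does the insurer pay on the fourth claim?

Bill 1, £3915: deductible takes £684, £3231 remains; 20% of £3231 = £646.20. Traveler pays £1330.20; OOP now £1330.20. Insurer: £3915 − £1330.20 = £2584.80.
Bill 2, £6079: 20% coinsurance on £6079 = £1215.80. Traveler owes £1215.80 (running OOP £2546). Insurer: £6079 − £1215.80 = £4863.20.
Bill 3, £1778: 20% coinsurance on £1778 = £355.60. Traveler pays £355.60; OOP now £2901.60. Insurer: £1778 − £355.60 = £1422.40.
Bill 4, £5731: deductible already satisfied, so traveler's share is 20% × £5731 = £1146.20. Adding that to £2901.60 gives £4047.80, past the £3800 cap; traveler pays only £3800 − £2901.60 = £898.40. Plan pays £5731 − £898.40 = £4832.60.

£4832.60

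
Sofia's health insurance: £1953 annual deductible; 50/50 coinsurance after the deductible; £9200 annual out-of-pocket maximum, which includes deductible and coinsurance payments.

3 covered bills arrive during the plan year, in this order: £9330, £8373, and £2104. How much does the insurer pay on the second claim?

Claim 1 — £9330: £1953 to deductible, leaving £7377; patient's 50% is £3688.50. Patient pays £5641.50; OOP now £5641.50. Insurer: £9330 − £5641.50 = £3688.50.
Claim 2 — £8373: deductible met; 50% of £8373 = £4186.50. OOP would hit £9828 > £9200, so the cap limits the patient to £9200 − £5641.50 = £3558.50. Plan pays £8373 − £3558.50 = £4814.50.

£4814.50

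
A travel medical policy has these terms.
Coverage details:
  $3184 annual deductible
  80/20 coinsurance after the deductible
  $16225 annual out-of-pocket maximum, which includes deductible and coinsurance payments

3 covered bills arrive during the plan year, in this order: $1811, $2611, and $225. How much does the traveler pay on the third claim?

#1 ($1811): all of it applies to the deductible. Cost to traveler: $1811. OOP to date $1811.
#2 ($2611): $1373 to deductible, leaving $1238; 20% of $1238 = $247.60. Traveler owes $1620.60 (running OOP $3431.60).
#3 ($225): 20% coinsurance on $225 = $45. Cost to traveler: $45. OOP to date $3476.60.

$45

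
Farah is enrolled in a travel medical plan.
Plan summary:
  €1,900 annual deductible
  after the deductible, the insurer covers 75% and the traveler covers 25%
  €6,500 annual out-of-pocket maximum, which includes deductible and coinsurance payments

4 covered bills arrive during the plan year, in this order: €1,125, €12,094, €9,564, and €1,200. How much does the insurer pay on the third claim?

€7,793.75

Bill 1, €1,125: entire amount goes to the deductible. Cost to traveler: €1,125. OOP to date €1,125. Insurer: €1,125 − €1,125 = €0.
Bill 2, €12,094: deductible takes €775, €11,319 remains; traveler's 25% is €2,829.75. Traveler pays €3,604.75; OOP now €4,729.75. Plan pays €12,094 − €3,604.75 = €8,489.25.
Bill 3, €9,564: deductible already satisfied, so traveler's share is 25% × €9,564 = €2,391. OOP would hit €7,120.75 > €6,500, so the cap limits the traveler to €6,500 − €4,729.75 = €1,770.25. Insurer: €9,564 − €1,770.25 = €7,793.75.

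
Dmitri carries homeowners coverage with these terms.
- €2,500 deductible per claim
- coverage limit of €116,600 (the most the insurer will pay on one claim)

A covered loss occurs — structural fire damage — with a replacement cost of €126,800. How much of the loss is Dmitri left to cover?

€10,200

After the deductible, €126,800 − €2,500 = €124,300 remains.
€124,300 exceeds the €116,600 limit, so the insurer pays the limit: €116,600.
The homeowner bears the rest of the original loss: €126,800 − €116,600 = €10,200.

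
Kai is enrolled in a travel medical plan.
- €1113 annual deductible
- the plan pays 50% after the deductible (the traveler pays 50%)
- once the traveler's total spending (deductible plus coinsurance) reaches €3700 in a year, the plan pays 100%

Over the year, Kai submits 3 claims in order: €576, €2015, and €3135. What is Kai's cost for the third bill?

€1567.50

Claim 1 — €576: fully absorbed by the deductible. Traveler pays €576; OOP now €576.
Claim 2 — €2015: €537 finishes the deductible; €1478 goes to coinsurance; traveler's 50% is €739. Traveler pays €1276; OOP now €1852.
Claim 3 — €3135: deductible already satisfied, so traveler's share is 50% × €3135 = €1567.50. Traveler pays €1567.50; OOP now €3419.50.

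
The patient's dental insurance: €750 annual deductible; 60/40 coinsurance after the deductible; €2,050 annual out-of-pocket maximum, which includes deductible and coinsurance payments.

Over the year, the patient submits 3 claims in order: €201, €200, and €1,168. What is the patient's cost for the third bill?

Claim 1 — €201: entire amount goes to the deductible. Patient owes €201 (running OOP €201).
Claim 2 — €200: all of it applies to the deductible. Patient pays €200; OOP now €401.
Claim 3 — €1,168: €349 to deductible, leaving €819; patient's 40% is €327.60. Patient pays €676.60; OOP now €1,077.60.

€676.60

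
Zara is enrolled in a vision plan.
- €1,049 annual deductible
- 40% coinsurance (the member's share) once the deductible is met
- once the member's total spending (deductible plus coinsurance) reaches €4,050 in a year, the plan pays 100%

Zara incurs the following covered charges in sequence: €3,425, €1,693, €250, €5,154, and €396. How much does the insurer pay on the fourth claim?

€3,880.60

Bill 1, €3,425: deductible takes €1,049, €2,376 remains; coinsurance €2,376 × 40% = €950.40. Cost to member: €1,999.40. OOP to date €1,999.40. Plan pays €3,425 − €1,999.40 = €1,425.60.
Bill 2, €1,693: 40% coinsurance on €1,693 = €677.20. Member owes €677.20 (running OOP €2,676.60). Insurer: €1,693 − €677.20 = €1,015.80.
Bill 3, €250: deductible already satisfied, so member's share is 40% × €250 = €100. Member owes €100 (running OOP €2,776.60). Plan pays €250 − €100 = €150.
Bill 4, €5,154: deductible already satisfied, so member's share is 40% × €5,154 = €2,061.60. That would push OOP to €4,838.20, over the €4,050 cap, so member pays €4,050 − €2,776.60 = €1,273.40. Insurer: €5,154 − €1,273.40 = €3,880.60.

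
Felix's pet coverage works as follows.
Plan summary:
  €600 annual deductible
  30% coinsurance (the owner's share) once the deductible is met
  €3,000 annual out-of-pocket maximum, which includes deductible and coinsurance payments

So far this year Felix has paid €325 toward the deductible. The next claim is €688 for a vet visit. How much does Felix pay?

€398.90

€325 of the €600 deductible is already met, leaving €275.
The remaining €413 (= €688 − €275) moves to coinsurance.
30% of €413 = €123.90 falls to the owner.
That puts the owner's cost at €275 + €123.90 = €398.90 before any cap.
Total out-of-pocket so far would be €325 + €398.90 = €723.90, below the €3,000 cap — no reduction.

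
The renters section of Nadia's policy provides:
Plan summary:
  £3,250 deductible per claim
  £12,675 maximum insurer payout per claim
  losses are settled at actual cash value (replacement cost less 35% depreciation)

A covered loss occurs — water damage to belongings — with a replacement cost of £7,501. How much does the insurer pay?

£1,625.65

Actual cash value after 35% depreciation: £7,501 × 65% = £4,875.65.
After the deductible, £4,875.65 − £3,250 = £1,625.65 remains.
That's under the £12,675 cap, so the insurer reimburses the full £1,625.65.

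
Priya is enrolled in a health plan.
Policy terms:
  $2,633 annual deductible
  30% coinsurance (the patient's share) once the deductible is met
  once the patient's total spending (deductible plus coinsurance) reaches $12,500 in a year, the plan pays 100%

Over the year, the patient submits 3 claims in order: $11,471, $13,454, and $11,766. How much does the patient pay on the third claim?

Bill 1, $11,471: $2,633 to deductible, leaving $8,838; coinsurance $8,838 × 30% = $2,651.40. Patient pays $5,284.40; OOP now $5,284.40.
Bill 2, $13,454: deductible already satisfied, so patient's share is 30% × $13,454 = $4,036.20. Patient owes $4,036.20 (running OOP $9,320.60).
Bill 3, $11,766: deductible met; 30% of $11,766 = $3,529.80. Adding that to $9,320.60 gives $12,850.40, past the $12,500 cap; patient pays only $12,500 − $9,320.60 = $3,179.40.

$3,179.40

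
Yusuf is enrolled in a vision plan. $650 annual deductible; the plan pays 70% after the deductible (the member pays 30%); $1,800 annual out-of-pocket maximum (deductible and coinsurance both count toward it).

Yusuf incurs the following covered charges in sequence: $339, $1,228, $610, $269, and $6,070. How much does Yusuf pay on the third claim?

Claim 1 ($339): fully absorbed by the deductible. Member owes $339 (running OOP $339).
Claim 2 ($1,228): deductible takes $311, $917 remains; coinsurance $917 × 30% = $275.10. Member pays $586.10; OOP now $925.10.
Claim 3 ($610): deductible met; 30% of $610 = $183. Cost to member: $183. OOP to date $1,108.10.

$183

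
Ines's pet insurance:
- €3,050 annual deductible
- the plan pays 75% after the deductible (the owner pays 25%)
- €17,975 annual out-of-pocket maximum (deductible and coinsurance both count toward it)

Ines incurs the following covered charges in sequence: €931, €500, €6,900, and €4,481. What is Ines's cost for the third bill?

Claim 1 (€931): all of it applies to the deductible. Owner owes €931 (running OOP €931).
Claim 2 (€500): all of it applies to the deductible. Owner pays €500; OOP now €1,431.
Claim 3 (€6,900): €1,619 finishes the deductible; €5,281 goes to coinsurance; coinsurance €5,281 × 25% = €1,320.25. Cost to owner: €2,939.25. OOP to date €4,370.25.

€2,939.25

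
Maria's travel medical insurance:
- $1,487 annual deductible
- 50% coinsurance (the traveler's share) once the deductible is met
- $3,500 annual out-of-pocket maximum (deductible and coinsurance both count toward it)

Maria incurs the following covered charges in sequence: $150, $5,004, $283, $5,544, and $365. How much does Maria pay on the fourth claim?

$38

Claim 1 ($150): all of it applies to the deductible. Traveler pays $150; OOP now $150.
Claim 2 ($5,004): deductible takes $1,337, $3,667 remains; coinsurance $3,667 × 50% = $1,833.50. Traveler owes $3,170.50 (running OOP $3,320.50).
Claim 3 ($283): 50% coinsurance on $283 = $141.50. Traveler owes $141.50 (running OOP $3,462).
Claim 4 ($5,544): deductible met; 50% of $5,544 = $2,772. That would push OOP to $6,234, over the $3,500 cap, so traveler pays $3,500 − $3,462 = $38.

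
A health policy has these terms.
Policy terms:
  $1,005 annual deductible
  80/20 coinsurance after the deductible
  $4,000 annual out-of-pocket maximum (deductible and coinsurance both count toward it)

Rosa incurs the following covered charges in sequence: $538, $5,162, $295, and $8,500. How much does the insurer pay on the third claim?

Claim 1 ($538): all of it applies to the deductible. Cost to patient: $538. OOP to date $538. Plan pays $538 − $538 = $0.
Claim 2 ($5,162): $467 to deductible, leaving $4,695; patient's 20% is $939. Cost to patient: $1,406. OOP to date $1,944. Insurer: $5,162 − $1,406 = $3,756.
Claim 3 ($295): deductible already satisfied, so patient's share is 20% × $295 = $59. Patient pays $59; OOP now $2,003. Plan pays $295 − $59 = $236.

$236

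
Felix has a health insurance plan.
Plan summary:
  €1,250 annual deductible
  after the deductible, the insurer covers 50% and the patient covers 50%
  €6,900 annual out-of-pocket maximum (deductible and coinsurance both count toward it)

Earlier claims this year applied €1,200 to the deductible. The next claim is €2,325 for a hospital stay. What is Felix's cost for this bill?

€1,187.50

Deductible still to meet: €1,250 − €1,200 = €50.
After the €50 deductible portion, €2,325 − €50 = €2,275 is subject to coinsurance.
50% of €2,275 = €1,137.50 falls to the patient.
Patient responsibility before any cap: €50 + €1,137.50 = €1,187.50.
Cumulative spending €1,200 + €1,187.50 = €2,387.50 stays under the €6,900 maximum.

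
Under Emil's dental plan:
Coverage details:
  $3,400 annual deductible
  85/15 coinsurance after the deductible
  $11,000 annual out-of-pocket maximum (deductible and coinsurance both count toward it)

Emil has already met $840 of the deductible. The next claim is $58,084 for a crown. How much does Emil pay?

Remaining deductible: $3,400 − $840 = $2,560.
That leaves $58,084 − $2,560 = $55,524 for coinsurance.
Coinsurance: $55,524 × 15% = $8,328.60.
So the patient owes $2,560 + $8,328.60 = $10,888.60 before any cap.
Year-to-date out-of-pocket would reach $840 + $10,888.60 = $11,728.60, above the $11,000 maximum, so the patient pays only $11,000 − $840 = $10,160.

$10,160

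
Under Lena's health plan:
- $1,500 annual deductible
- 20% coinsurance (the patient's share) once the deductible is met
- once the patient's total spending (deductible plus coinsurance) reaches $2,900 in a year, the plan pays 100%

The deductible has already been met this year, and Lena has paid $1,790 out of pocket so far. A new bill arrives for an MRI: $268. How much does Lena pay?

$53.60

The deductible is already satisfied, so the full bill goes to coinsurance.
20% of $268 = $53.60 falls to the patient.
Total out-of-pocket so far would be $1,790 + $53.60 = $1,843.60, below the $2,900 cap — no reduction.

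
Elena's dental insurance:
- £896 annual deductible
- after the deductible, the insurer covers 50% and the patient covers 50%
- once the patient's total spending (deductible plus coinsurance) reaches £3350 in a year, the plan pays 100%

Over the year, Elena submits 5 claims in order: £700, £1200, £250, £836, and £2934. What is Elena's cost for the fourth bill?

£418

Bill 1, £700: fully absorbed by the deductible. Patient owes £700 (running OOP £700).
Bill 2, £1200: £196 to deductible, leaving £1004; 50% of £1004 = £502. Patient owes £698 (running OOP £1398).
Bill 3, £250: deductible met; 50% of £250 = £125. Patient pays £125; OOP now £1523.
Bill 4, £836: deductible met; 50% of £836 = £418. Patient pays £418; OOP now £1941.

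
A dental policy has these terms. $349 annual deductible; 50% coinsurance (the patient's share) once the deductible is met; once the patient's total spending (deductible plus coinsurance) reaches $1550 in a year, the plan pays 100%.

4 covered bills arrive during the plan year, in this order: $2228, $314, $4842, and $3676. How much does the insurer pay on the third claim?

Claim 1 ($2228): $349 finishes the deductible; $1879 goes to coinsurance; patient's 50% is $939.50. Patient owes $1288.50 (running OOP $1288.50). Insurer: $2228 − $1288.50 = $939.50.
Claim 2 ($314): 50% coinsurance on $314 = $157. Cost to patient: $157. OOP to date $1445.50. Plan pays $314 − $157 = $157.
Claim 3 ($4842): deductible already satisfied, so patient's share is 50% × $4842 = $2421. That would push OOP to $3866.50, over the $1550 cap, so patient pays $1550 − $1445.50 = $104.50. Plan pays $4842 − $104.50 = $4737.50.

$4737.50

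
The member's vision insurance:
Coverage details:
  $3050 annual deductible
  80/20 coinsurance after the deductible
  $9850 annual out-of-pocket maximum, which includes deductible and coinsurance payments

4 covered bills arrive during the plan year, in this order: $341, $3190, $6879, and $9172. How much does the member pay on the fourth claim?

$1834.40

Bill 1, $341: entire amount goes to the deductible. Member owes $341 (running OOP $341).
Bill 2, $3190: $2709 finishes the deductible; $481 goes to coinsurance; member's 20% is $96.20. Member pays $2805.20; OOP now $3146.20.
Bill 3, $6879: deductible met; 20% of $6879 = $1375.80. Cost to member: $1375.80. OOP to date $4522.
Bill 4, $9172: deductible already satisfied, so member's share is 20% × $9172 = $1834.40. Cost to member: $1834.40. OOP to date $6356.40.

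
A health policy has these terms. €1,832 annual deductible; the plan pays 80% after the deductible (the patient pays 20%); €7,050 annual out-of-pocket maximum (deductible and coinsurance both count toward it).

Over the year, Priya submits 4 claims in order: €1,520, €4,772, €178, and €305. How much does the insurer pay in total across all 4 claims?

Claim 1 (€1,520): entire amount goes to the deductible. Patient pays €1,520; OOP now €1,520. Insurer: €1,520 − €1,520 = €0.
Claim 2 (€4,772): deductible takes €312, €4,460 remains; 20% of €4,460 = €892. Patient owes €1,204 (running OOP €2,724). Insurer: €4,772 − €1,204 = €3,568.
Claim 3 (€178): deductible already satisfied, so patient's share is 20% × €178 = €35.60. Patient owes €35.60 (running OOP €2,759.60). Insurer: €178 − €35.60 = €142.40.
Claim 4 (€305): 20% coinsurance on €305 = €61. Patient owes €61 (running OOP €2,820.60). Insurer: €305 − €61 = €244.
Insurer total: €0 + €3,568 + €142.40 + €244 = €3,954.40.

€3,954.40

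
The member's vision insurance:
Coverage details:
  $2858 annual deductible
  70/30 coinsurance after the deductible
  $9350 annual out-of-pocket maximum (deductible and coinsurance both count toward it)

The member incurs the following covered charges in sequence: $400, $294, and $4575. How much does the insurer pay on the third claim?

Bill 1, $400: all of it applies to the deductible. Member pays $400; OOP now $400. Insurer: $400 − $400 = $0.
Bill 2, $294: fully absorbed by the deductible. Cost to member: $294. OOP to date $694. Plan pays $294 − $294 = $0.
Bill 3, $4575: deductible takes $2164, $2411 remains; member's 30% is $723.30. Member owes $2887.30 (running OOP $3581.30). Insurer: $4575 − $2887.30 = $1687.70.

$1687.70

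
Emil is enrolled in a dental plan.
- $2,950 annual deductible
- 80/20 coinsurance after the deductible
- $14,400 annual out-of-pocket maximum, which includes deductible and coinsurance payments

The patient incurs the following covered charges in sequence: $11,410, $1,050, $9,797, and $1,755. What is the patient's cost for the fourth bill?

$351

#1 ($11,410): $2,950 to deductible, leaving $8,460; patient's 20% is $1,692. Patient pays $4,642; OOP now $4,642.
#2 ($1,050): 20% coinsurance on $1,050 = $210. Patient pays $210; OOP now $4,852.
#3 ($9,797): deductible met; 20% of $9,797 = $1,959.40. Patient owes $1,959.40 (running OOP $6,811.40).
#4 ($1,755): deductible met; 20% of $1,755 = $351. Cost to patient: $351. OOP to date $7,162.40.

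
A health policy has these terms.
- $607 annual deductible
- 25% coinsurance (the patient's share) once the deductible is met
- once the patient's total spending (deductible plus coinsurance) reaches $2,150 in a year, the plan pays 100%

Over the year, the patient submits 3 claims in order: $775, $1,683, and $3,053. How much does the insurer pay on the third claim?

$2,289.75

Claim 1 ($775): $607 finishes the deductible; $168 goes to coinsurance; 25% of $168 = $42. Cost to patient: $649. OOP to date $649. Insurer: $775 − $649 = $126.
Claim 2 ($1,683): deductible already satisfied, so patient's share is 25% × $1,683 = $420.75. Cost to patient: $420.75. OOP to date $1,069.75. Insurer: $1,683 − $420.75 = $1,262.25.
Claim 3 ($3,053): deductible already satisfied, so patient's share is 25% × $3,053 = $763.25. Patient pays $763.25; OOP now $1,833. Plan pays $3,053 − $763.25 = $2,289.75.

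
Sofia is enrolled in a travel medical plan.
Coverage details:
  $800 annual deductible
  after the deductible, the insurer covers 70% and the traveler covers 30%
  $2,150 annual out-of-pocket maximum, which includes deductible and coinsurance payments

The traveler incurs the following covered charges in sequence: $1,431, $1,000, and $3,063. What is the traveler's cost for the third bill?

#1 ($1,431): deductible takes $800, $631 remains; traveler's 30% is $189.30. Traveler owes $989.30 (running OOP $989.30).
#2 ($1,000): deductible met; 30% of $1,000 = $300. Traveler pays $300; OOP now $1,289.30.
#3 ($3,063): 30% coinsurance on $3,063 = $918.90. Adding that to $1,289.30 gives $2,208.20, past the $2,150 cap; traveler pays only $2,150 − $1,289.30 = $860.70.

$860.70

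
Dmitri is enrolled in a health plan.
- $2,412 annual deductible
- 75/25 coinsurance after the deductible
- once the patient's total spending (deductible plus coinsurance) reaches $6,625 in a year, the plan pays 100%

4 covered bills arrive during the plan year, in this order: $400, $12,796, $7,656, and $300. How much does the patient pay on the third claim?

$1,517

Claim 1 — $400: entire amount goes to the deductible. Patient owes $400 (running OOP $400).
Claim 2 — $12,796: deductible takes $2,012, $10,784 remains; 25% of $10,784 = $2,696. Patient pays $4,708; OOP now $5,108.
Claim 3 — $7,656: deductible already satisfied, so patient's share is 25% × $7,656 = $1,914. Adding that to $5,108 gives $7,022, past the $6,625 cap; patient pays only $6,625 − $5,108 = $1,517.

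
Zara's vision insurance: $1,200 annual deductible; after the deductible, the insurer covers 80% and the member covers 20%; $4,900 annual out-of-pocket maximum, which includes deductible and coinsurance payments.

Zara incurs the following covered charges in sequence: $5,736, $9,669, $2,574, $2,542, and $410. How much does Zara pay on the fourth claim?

Bill 1, $5,736: $1,200 finishes the deductible; $4,536 goes to coinsurance; coinsurance $4,536 × 20% = $907.20. Member owes $2,107.20 (running OOP $2,107.20).
Bill 2, $9,669: 20% coinsurance on $9,669 = $1,933.80. Member pays $1,933.80; OOP now $4,041.
Bill 3, $2,574: deductible already satisfied, so member's share is 20% × $2,574 = $514.80. Member owes $514.80 (running OOP $4,555.80).
Bill 4, $2,542: deductible met; 20% of $2,542 = $508.40. That would push OOP to $5,064.20, over the $4,900 cap, so member pays $4,900 − $4,555.80 = $344.20.

$344.20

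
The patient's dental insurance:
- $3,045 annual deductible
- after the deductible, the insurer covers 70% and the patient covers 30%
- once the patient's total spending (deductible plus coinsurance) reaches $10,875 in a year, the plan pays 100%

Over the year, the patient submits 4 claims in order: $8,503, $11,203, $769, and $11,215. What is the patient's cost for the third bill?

$230.70

Claim 1 — $8,503: deductible takes $3,045, $5,458 remains; 30% of $5,458 = $1,637.40. Patient pays $4,682.40; OOP now $4,682.40.
Claim 2 — $11,203: deductible met; 30% of $11,203 = $3,360.90. Patient owes $3,360.90 (running OOP $8,043.30).
Claim 3 — $769: deductible already satisfied, so patient's share is 30% × $769 = $230.70. Patient pays $230.70; OOP now $8,274.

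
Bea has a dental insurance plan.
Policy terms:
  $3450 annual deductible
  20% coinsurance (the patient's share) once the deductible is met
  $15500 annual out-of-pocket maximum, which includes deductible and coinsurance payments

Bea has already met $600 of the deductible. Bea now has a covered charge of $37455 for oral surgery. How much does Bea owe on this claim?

$9771

$600 of the $3450 deductible is already met, leaving $2850.
That leaves $37455 − $2850 = $34605 for coinsurance.
20% of $34605 = $6921 falls to the patient.
So the patient owes $2850 + $6921 = $9771 before any cap.
Year-to-date out-of-pocket becomes $600 + $9771 = $10371, still under the $15500 maximum, so no cap applies.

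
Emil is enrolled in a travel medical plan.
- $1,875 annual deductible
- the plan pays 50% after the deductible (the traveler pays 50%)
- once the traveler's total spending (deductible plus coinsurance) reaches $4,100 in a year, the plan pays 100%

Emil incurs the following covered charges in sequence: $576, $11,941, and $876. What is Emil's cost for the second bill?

$3,524

#1 ($576): all of it applies to the deductible. Traveler pays $576; OOP now $576.
#2 ($11,941): $1,299 finishes the deductible; $10,642 goes to coinsurance; 50% of $10,642 = $5,321. Claim cost before the cap: $1,299 + $5,321 = $6,620. OOP would hit $7,196 > $4,100, so the cap limits the traveler to $4,100 − $576 = $3,524.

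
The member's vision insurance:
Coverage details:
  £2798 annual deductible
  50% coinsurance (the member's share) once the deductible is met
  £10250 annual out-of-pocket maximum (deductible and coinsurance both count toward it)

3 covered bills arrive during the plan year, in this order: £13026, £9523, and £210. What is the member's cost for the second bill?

Claim 1 — £13026: £2798 finishes the deductible; £10228 goes to coinsurance; coinsurance £10228 × 50% = £5114. Cost to member: £7912. OOP to date £7912.
Claim 2 — £9523: deductible already satisfied, so member's share is 50% × £9523 = £4761.50. Adding that to £7912 gives £12673.50, past the £10250 cap; member pays only £10250 − £7912 = £2338.

£2338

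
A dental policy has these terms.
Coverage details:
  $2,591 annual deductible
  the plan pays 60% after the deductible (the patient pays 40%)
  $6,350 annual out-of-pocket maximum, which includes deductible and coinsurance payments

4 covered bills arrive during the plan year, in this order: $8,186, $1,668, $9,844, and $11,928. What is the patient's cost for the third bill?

Claim 1 — $8,186: $2,591 finishes the deductible; $5,595 goes to coinsurance; 40% of $5,595 = $2,238. Cost to patient: $4,829. OOP to date $4,829.
Claim 2 — $1,668: deductible already satisfied, so patient's share is 40% × $1,668 = $667.20. Patient owes $667.20 (running OOP $5,496.20).
Claim 3 — $9,844: deductible already satisfied, so patient's share is 40% × $9,844 = $3,937.60. OOP would hit $9,433.80 > $6,350, so the cap limits the patient to $6,350 − $5,496.20 = $853.80.

$853.80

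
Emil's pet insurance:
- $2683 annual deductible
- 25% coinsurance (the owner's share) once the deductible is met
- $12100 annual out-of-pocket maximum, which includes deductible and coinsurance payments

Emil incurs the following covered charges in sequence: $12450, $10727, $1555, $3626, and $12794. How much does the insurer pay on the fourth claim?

$2719.50

#1 ($12450): deductible takes $2683, $9767 remains; owner's 25% is $2441.75. Cost to owner: $5124.75. OOP to date $5124.75. Insurer: $12450 − $5124.75 = $7325.25.
#2 ($10727): deductible met; 25% of $10727 = $2681.75. Owner pays $2681.75; OOP now $7806.50. Plan pays $10727 − $2681.75 = $8045.25.
#3 ($1555): deductible already satisfied, so owner's share is 25% × $1555 = $388.75. Cost to owner: $388.75. OOP to date $8195.25. Insurer: $1555 − $388.75 = $1166.25.
#4 ($3626): deductible already satisfied, so owner's share is 25% × $3626 = $906.50. Cost to owner: $906.50. OOP to date $9101.75. Plan pays $3626 − $906.50 = $2719.50.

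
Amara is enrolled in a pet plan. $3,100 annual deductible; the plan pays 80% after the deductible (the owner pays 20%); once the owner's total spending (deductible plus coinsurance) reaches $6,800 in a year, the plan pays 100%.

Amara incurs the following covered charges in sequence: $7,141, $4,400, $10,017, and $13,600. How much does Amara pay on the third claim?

Claim 1 ($7,141): $3,100 finishes the deductible; $4,041 goes to coinsurance; coinsurance $4,041 × 20% = $808.20. Owner owes $3,908.20 (running OOP $3,908.20).
Claim 2 ($4,400): 20% coinsurance on $4,400 = $880. Owner pays $880; OOP now $4,788.20.
Claim 3 ($10,017): 20% coinsurance on $10,017 = $2,003.40. Owner owes $2,003.40 (running OOP $6,791.60).

$2,003.40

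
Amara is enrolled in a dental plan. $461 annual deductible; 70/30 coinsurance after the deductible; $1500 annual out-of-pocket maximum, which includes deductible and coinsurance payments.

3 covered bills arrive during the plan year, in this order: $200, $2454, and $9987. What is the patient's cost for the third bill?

Bill 1, $200: entire amount goes to the deductible. Patient pays $200; OOP now $200.
Bill 2, $2454: $261 to deductible, leaving $2193; 30% of $2193 = $657.90. Cost to patient: $918.90. OOP to date $1118.90.
Bill 3, $9987: 30% coinsurance on $9987 = $2996.10. Adding that to $1118.90 gives $4115, past the $1500 cap; patient pays only $1500 − $1118.90 = $381.10.

$381.10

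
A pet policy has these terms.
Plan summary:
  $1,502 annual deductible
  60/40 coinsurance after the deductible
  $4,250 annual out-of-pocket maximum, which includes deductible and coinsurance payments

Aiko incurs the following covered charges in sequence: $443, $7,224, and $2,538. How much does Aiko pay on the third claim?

$282

Bill 1, $443: entire amount goes to the deductible. Owner pays $443; OOP now $443.
Bill 2, $7,224: $1,059 to deductible, leaving $6,165; 40% of $6,165 = $2,466. Cost to owner: $3,525. OOP to date $3,968.
Bill 3, $2,538: 40% coinsurance on $2,538 = $1,015.20. OOP would hit $4,983.20 > $4,250, so the cap limits the owner to $4,250 − $3,968 = $282.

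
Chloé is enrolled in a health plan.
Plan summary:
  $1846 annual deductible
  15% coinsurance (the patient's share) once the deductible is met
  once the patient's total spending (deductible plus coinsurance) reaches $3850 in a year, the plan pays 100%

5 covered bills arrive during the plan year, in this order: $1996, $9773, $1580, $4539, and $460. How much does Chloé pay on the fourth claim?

Claim 1 ($1996): deductible takes $1846, $150 remains; patient's 15% is $22.50. Cost to patient: $1868.50. OOP to date $1868.50.
Claim 2 ($9773): deductible met; 15% of $9773 = $1465.95. Patient pays $1465.95; OOP now $3334.45.
Claim 3 ($1580): deductible met; 15% of $1580 = $237. Cost to patient: $237. OOP to date $3571.45.
Claim 4 ($4539): 15% coinsurance on $4539 = $680.85. OOP would hit $4252.30 > $3850, so the cap limits the patient to $3850 − $3571.45 = $278.55.

$278.55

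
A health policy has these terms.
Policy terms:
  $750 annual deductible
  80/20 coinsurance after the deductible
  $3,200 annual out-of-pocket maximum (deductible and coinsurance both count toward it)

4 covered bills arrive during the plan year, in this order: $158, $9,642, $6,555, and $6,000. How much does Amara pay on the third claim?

Bill 1, $158: entire amount goes to the deductible. Patient pays $158; OOP now $158.
Bill 2, $9,642: deductible takes $592, $9,050 remains; 20% of $9,050 = $1,810. Cost to patient: $2,402. OOP to date $2,560.
Bill 3, $6,555: deductible met; 20% of $6,555 = $1,311. OOP would hit $3,871 > $3,200, so the cap limits the patient to $3,200 − $2,560 = $640.

$640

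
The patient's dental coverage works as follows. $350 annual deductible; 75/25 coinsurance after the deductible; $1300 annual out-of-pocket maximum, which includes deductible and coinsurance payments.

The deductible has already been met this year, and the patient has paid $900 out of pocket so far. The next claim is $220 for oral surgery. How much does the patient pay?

With the deductible met, the entire $220 is subject to coinsurance.
Coinsurance: $220 × 25% = $55.
Cumulative spending $900 + $55 = $955 stays under the $1300 maximum.

$55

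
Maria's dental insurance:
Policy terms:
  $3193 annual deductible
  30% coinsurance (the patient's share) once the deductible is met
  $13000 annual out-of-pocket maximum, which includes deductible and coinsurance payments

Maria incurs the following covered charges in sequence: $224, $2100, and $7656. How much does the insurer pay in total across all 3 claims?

Claim 1 — $224: fully absorbed by the deductible. Patient pays $224; OOP now $224. Insurer: $224 − $224 = $0.
Claim 2 — $2100: fully absorbed by the deductible. Cost to patient: $2100. OOP to date $2324. Insurer: $2100 − $2100 = $0.
Claim 3 — $7656: $869 to deductible, leaving $6787; 30% of $6787 = $2036.10. Cost to patient: $2905.10. OOP to date $5229.10. Insurer: $7656 − $2905.10 = $4750.90.
Insurer total = bills − patient's total = $9980 − $5229.10 = $4750.90.

$4750.90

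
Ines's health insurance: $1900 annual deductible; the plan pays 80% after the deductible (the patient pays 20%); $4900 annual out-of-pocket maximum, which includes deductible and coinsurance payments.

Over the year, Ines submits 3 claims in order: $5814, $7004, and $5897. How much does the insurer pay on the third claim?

$5080.60

Claim 1 — $5814: deductible takes $1900, $3914 remains; coinsurance $3914 × 20% = $782.80. Patient owes $2682.80 (running OOP $2682.80). Insurer: $5814 − $2682.80 = $3131.20.
Claim 2 — $7004: deductible met; 20% of $7004 = $1400.80. Patient pays $1400.80; OOP now $4083.60. Insurer: $7004 − $1400.80 = $5603.20.
Claim 3 — $5897: deductible already satisfied, so patient's share is 20% × $5897 = $1179.40. That would push OOP to $5263, over the $4900 cap, so patient pays $4900 − $4083.60 = $816.40. Plan pays $5897 − $816.40 = $5080.60.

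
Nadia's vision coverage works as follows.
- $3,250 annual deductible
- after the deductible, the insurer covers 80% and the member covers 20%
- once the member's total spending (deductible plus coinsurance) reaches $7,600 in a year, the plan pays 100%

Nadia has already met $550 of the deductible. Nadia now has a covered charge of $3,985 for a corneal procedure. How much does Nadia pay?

Remaining deductible: $3,250 − $550 = $2,700.
That leaves $3,985 − $2,700 = $1,285 for coinsurance.
20% of $1,285 = $257 falls to the member.
That puts the member's cost at $2,700 + $257 = $2,957 before any cap.
Cumulative spending $550 + $2,957 = $3,507 stays under the $7,600 maximum.

$2,957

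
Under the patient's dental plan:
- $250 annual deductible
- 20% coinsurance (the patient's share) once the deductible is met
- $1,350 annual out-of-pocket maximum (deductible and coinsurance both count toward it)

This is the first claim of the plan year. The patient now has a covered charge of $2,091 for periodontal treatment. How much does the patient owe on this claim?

$618.20

Nothing has been paid toward the $250 deductible, so the first $250 of this charge is applied there.
After the $250 deductible portion, $2,091 − $250 = $1,841 is subject to coinsurance.
Patient's 20% share of $1,841 is $368.20.
So the patient owes $250 + $368.20 = $618.20 before any cap.
Year-to-date out-of-pocket becomes $0 + $618.20 = $618.20, still under the $1,350 maximum, so no cap applies.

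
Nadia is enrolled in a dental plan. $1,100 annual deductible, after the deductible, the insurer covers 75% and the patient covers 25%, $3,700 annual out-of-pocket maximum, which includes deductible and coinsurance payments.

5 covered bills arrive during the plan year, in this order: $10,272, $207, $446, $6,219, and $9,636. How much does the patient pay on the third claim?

#1 ($10,272): $1,100 finishes the deductible; $9,172 goes to coinsurance; patient's 25% is $2,293. Cost to patient: $3,393. OOP to date $3,393.
#2 ($207): deductible met; 25% of $207 = $51.75. Cost to patient: $51.75. OOP to date $3,444.75.
#3 ($446): 25% coinsurance on $446 = $111.50. Patient owes $111.50 (running OOP $3,556.25).

$111.50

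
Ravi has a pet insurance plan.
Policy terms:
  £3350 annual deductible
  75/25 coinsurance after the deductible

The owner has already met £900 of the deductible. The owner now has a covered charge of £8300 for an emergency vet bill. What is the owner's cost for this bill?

£3912.50

£900 of the £3350 deductible is already met, leaving £2450.
After the £2450 deductible portion, £8300 − £2450 = £5850 is subject to coinsurance.
25% of £5850 = £1462.50 falls to the owner.
That puts the owner's cost at £2450 + £1462.50 = £3912.50.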